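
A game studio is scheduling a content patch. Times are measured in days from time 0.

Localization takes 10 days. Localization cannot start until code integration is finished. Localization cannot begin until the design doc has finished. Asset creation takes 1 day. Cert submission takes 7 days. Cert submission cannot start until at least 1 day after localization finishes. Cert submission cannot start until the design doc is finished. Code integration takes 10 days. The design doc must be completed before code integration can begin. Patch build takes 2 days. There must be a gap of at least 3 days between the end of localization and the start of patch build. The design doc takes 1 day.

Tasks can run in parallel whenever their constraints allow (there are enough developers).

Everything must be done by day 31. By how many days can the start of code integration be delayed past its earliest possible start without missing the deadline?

2

The design doc has no prerequisites, so it starts at day 0 and finishes at day 1.
After the design doc (finishes day 1), code integration can start at day 1 and finishes at day 11.

Working backward from the deadline:
Nothing follows cert submission; the deadline of day 31 is its only limit. It must start by 31 − 7 = day 24.
Nothing follows patch build; the deadline of day 31 is its only limit. It must start by 31 − 2 = day 29.
Localization has several dependents: cert submission (must start by day 24, minus 1-day gap → day 23); patch build (must start by day 29, minus 3-day gap → day 26). The earliest of those limits is day 23, so localization must start by 23 − 10 = day 13.
Code integration feeds into localization (must start by day 13); so code integration must finish by day 13 and therefore start by day 3.
So code integration can start as early as day 1 and as late as day 3, giving 3 − 1 = 2 days of slack.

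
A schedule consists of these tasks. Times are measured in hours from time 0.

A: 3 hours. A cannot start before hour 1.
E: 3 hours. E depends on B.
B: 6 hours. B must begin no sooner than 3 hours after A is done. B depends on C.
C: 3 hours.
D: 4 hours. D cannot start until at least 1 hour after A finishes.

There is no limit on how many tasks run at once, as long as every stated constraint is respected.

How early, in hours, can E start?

13

C can start immediately at hour 0; it finishes at hour 3.
A cannot begin until its own release at hour 1. It runs from hour 1 to 1 + 3 = hour 4.
B needs all of A (finishes hour 4, plus 3-hour gap → hour 7); C (finishes hour 3). That puts its earliest start at hour 7; it finishes at 7 + 6 = hour 13.
E waits on B (finishes hour 13), so the earliest it can start is hour 13.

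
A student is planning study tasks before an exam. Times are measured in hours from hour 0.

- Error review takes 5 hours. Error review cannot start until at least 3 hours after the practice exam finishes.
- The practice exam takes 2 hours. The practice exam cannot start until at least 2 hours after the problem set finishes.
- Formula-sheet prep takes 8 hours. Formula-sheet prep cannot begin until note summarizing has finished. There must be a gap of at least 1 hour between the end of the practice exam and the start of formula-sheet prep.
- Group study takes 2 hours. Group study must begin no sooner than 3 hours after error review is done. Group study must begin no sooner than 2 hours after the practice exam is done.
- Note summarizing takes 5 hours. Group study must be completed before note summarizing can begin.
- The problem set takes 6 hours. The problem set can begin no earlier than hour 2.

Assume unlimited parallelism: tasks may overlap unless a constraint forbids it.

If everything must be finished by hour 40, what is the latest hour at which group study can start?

To finish by hour 40, formula-sheet prep (duration 8) must start no later than hour 32.
Note summarizing feeds into formula-sheet prep (must start by hour 32); so note summarizing must finish by hour 32 and therefore start by hour 27.
Group study has to be done before note summarizing (must start by hour 27). That means finishing by hour 27, i.e. starting by 27 − 2 = hour 25.

25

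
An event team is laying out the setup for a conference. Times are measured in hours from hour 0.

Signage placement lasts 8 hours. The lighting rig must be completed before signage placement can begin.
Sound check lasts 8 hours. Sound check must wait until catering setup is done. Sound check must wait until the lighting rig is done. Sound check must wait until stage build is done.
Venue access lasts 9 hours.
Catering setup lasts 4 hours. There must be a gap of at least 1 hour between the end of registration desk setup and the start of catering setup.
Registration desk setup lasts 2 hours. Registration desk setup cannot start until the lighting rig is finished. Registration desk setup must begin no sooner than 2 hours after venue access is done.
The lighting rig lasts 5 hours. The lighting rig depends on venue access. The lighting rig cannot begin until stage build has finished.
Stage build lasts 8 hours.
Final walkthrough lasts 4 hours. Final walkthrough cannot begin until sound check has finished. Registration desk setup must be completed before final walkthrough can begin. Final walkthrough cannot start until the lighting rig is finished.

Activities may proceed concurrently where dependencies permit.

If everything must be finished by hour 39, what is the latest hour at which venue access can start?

Final walkthrough has no dependents, so it just needs to finish by hour 39. Starting by 39 − 4 = hour 35 achieves that.
Sound check has to be done before final walkthrough (must start by hour 35). That means finishing by hour 35, i.e. starting by 35 − 8 = hour 27.
Since sound check (must start by hour 27) depends on it, catering setup must finish by hour 27. Backing off its 4-hour duration gives a latest start of hour 23.
Registration desk setup feeds catering setup (must start by hour 23, minus 1-hour gap → hour 22); final walkthrough (must start by hour 35). Taking the minimum, registration desk setup must finish by hour 22 and start by 22 − 2 = hour 20.
Nothing follows signage placement; the deadline of hour 39 is its only limit. It must start by 39 − 8 = hour 31.
The lighting rig must finish in time for registration desk setup (must start by hour 20); signage placement (must start by hour 31); sound check (must start by hour 27); final walkthrough (must start by hour 35). The tightest is hour 20, so the lighting rig must start by 20 − 5 = hour 15.
Venue access must finish in time for the lighting rig (must start by hour 15); registration desk setup (must start by hour 20, minus 2-hour gap → hour 18). The tightest is hour 15, so venue access must start by 15 − 9 = hour 6.

6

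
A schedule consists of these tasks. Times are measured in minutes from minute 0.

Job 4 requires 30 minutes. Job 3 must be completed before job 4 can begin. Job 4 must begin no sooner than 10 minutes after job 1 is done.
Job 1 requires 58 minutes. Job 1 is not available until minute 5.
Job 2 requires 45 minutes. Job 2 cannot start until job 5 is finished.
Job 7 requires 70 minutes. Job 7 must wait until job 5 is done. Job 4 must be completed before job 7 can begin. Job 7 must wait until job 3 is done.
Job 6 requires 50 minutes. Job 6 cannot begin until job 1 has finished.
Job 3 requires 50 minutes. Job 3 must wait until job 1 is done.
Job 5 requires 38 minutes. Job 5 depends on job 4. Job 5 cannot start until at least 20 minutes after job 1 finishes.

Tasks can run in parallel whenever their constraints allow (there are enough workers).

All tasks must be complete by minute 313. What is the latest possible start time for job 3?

Job 2 must finish by minute 313; it takes 45 minutes, so it must start by 313 − 45 = minute 268.
Job 7 must finish by minute 313; it takes 70 minutes, so it must start by 313 − 70 = minute 243.
Job 5 feeds job 2 (must start by minute 268); job 7 (must start by minute 243). Taking the minimum, job 5 must finish by minute 243 and start by 243 − 38 = minute 205.
Job 4 must finish in time for job 5 (must start by minute 205); job 7 (must start by minute 243). The tightest is minute 205, so job 4 must start by 205 − 30 = minute 175.
Job 3 must finish in time for job 4 (must start by minute 175); job 7 (must start by minute 243). The tightest is minute 175, so job 3 must start by 175 − 50 = minute 125.

125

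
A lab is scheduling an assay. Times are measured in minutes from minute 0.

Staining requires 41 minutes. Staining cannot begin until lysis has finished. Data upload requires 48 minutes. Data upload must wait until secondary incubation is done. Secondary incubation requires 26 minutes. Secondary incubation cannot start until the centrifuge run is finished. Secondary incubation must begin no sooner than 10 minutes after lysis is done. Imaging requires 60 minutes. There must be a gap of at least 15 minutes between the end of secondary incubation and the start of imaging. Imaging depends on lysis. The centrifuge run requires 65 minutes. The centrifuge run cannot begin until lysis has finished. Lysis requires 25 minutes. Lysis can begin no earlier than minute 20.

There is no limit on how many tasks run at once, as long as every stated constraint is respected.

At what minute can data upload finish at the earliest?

184

Lysis waits on its own release at minute 20, so it starts at minute 20 and finishes at 20 + 25 = minute 45.
The centrifuge run waits on lysis (finishes minute 45), so it starts at minute 45 and finishes at 45 + 65 = minute 110.
Secondary incubation cannot start until the centrifuge run (finishes minute 110); lysis (finishes minute 45, plus 10-minute gap → minute 55). The controlling bound is minute 110, so secondary incubation finishes at 110 + 26 = minute 136.
Data upload waits on secondary incubation (finishes minute 136), so it starts at minute 136 and finishes at 136 + 48 = minute 184.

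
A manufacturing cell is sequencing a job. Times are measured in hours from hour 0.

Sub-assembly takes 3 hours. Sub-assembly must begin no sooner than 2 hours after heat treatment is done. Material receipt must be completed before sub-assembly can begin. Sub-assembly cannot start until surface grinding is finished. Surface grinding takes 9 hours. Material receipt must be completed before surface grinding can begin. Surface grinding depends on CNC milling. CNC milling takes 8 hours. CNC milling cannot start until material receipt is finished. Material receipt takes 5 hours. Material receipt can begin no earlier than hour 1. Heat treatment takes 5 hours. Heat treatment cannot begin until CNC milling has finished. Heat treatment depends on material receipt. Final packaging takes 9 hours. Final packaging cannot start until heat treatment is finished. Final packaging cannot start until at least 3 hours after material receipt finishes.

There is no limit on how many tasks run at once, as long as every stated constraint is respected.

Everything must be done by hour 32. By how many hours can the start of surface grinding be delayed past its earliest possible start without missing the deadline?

Material receipt cannot begin until its own release at hour 1. It runs from hour 1 to 1 + 5 = hour 6.
After material receipt (finishes hour 6), CNC milling can start at hour 6 and finishes at hour 14.
Surface grinding cannot start until material receipt (finishes hour 6); CNC milling (finishes hour 14). The controlling bound is hour 14, so surface grinding finishes at 14 + 9 = hour 23.

Working backward from the deadline:
To finish by hour 32, sub-assembly (duration 3) must start no later than hour 29.
Surface grinding must finish before sub-assembly (must start by hour 29). With a 9-hour duration, surface grinding must start by 29 − 9 = hour 20.
So surface grinding can start as early as hour 14 and as late as hour 20, giving 20 − 14 = 6 hours of slack.

6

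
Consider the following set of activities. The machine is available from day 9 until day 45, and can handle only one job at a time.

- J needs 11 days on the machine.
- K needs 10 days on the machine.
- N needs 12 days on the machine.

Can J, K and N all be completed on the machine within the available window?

The machine window is 45 − 9 = 36 days.
Running back to back, the jobs need 11 + 10 + 12 = 33 days on the machine.
Since 33 ≤ 36, they fit within the window.

Yes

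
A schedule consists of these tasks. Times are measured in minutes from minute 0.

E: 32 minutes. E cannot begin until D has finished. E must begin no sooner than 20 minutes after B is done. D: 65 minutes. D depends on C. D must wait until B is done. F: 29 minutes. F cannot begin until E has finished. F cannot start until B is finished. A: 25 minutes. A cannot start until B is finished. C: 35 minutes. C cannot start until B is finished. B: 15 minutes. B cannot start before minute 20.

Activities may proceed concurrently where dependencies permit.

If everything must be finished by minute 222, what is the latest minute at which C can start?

61

Nothing follows F; the deadline of minute 222 is its only limit. It must start by 222 − 29 = minute 193.
E has to be done before F (must start by minute 193). That means finishing by minute 193, i.e. starting by 193 − 32 = minute 161.
Since E (must start by minute 161) depends on it, D must finish by minute 161. Backing off its 65-minute duration gives a latest start of minute 96.
C has to be done before D (must start by minute 96). That means finishing by minute 96, i.e. starting by 96 − 35 = minute 61.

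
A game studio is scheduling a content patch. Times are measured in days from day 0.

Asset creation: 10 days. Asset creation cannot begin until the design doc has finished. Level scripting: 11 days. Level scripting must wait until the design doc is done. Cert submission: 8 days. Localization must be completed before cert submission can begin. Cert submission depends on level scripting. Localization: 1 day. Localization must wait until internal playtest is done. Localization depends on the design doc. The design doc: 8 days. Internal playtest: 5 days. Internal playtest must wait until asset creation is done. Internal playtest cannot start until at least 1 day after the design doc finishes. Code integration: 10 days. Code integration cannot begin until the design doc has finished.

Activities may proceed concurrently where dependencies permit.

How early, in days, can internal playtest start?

Nothing blocks the design doc, so it runs from day 0 to day 8.
Asset creation cannot begin until the design doc (finishes day 8). It runs from day 8 to 8 + 10 = day 18.
Internal playtest waits on asset creation (finishes day 18); the design doc (finishes day 8, plus 1-day gap → day 9). The latest of these is day 18, which is the earliest internal playtest can start.

18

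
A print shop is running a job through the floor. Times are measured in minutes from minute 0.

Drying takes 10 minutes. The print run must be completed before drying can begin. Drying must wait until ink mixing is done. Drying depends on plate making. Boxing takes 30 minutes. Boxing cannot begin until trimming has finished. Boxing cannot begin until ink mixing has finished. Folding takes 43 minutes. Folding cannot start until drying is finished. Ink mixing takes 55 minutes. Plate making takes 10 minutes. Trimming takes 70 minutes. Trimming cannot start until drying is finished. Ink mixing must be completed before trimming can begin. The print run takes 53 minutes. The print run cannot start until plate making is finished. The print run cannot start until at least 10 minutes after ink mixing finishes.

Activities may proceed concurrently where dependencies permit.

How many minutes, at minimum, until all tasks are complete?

Ink mixing can start immediately at minute 0; it finishes at minute 55.
Plate making can start immediately at minute 0; it finishes at minute 10.
The print run cannot start until plate making (finishes minute 10); ink mixing (finishes minute 55, plus 10-minute gap → minute 65). The controlling bound is minute 65, so the print run finishes at 65 + 53 = minute 118.
Drying has to wait for the print run (finishes minute 118); ink mixing (finishes minute 55); plate making (finishes minute 10). The latest of these is minute 118, so drying runs minute 118 to 118 + 10 = minute 128.
Folding cannot begin until drying (finishes minute 128). It runs from minute 128 to 128 + 43 = minute 171.
Trimming has to wait for drying (finishes minute 128); ink mixing (finishes minute 55). The latest of these is minute 128, so trimming runs minute 128 to 128 + 70 = minute 198.
Boxing has to wait for trimming (finishes minute 198); ink mixing (finishes minute 55). The latest of these is minute 198, so boxing runs minute 198 to 198 + 30 = minute 228.
All tasks are finished once the last one completes. Finish times: Plate making at 10, Ink mixing at 55, The print run at 118, Drying at 128, Trimming at 198, Folding at 171, Boxing at 228. The latest is minute 228.

228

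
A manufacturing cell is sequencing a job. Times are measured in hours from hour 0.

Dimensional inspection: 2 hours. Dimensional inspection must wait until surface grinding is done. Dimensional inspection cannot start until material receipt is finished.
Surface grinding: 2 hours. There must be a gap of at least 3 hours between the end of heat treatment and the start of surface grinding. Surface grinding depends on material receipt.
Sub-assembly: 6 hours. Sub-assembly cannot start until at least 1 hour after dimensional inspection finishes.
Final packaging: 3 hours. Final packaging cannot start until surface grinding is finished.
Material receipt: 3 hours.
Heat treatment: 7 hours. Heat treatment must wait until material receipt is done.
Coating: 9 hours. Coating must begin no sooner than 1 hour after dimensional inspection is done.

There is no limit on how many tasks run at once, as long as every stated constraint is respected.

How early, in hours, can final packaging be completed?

Material receipt can start immediately at hour 0; it finishes at hour 3.
Heat treatment cannot begin until material receipt (finishes hour 3). It runs from hour 3 to 3 + 7 = hour 10.
For surface grinding: heat treatment (finishes hour 10, plus 3-hour gap → hour 13); material receipt (finishes hour 3). Taking the maximum gives a start of hour 13, and it finishes at 13 + 2 = hour 15.
After surface grinding (finishes hour 15), final packaging can start at hour 15 and finishes at hour 18.

18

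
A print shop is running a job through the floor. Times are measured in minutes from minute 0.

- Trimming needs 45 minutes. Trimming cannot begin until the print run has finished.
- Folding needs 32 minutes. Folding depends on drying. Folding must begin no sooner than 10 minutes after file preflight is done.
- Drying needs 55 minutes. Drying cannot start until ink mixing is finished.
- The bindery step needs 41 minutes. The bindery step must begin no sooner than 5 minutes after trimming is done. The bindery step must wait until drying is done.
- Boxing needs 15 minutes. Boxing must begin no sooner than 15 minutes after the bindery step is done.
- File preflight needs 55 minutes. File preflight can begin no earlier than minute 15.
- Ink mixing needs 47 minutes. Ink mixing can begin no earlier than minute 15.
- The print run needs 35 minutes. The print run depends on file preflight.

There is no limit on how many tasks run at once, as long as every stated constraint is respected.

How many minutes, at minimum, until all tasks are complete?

Ink mixing cannot begin until its own release at minute 15. It runs from minute 15 to 15 + 47 = minute 62.
Drying cannot begin until ink mixing (finishes minute 62). It runs from minute 62 to 62 + 55 = minute 117.
After its own release at minute 15, file preflight can start at minute 15 and finishes at minute 70.
For folding: drying (finishes minute 117); file preflight (finishes minute 70, plus 10-minute gap → minute 80). Taking the maximum gives a start of minute 117, and it finishes at 117 + 32 = minute 149.
After file preflight (finishes minute 70), the print run can start at minute 70 and finishes at minute 105.
Trimming waits on the print run (finishes minute 105), so it starts at minute 105 and finishes at 105 + 45 = minute 150.
The bindery step has to wait for trimming (finishes minute 150, plus 5-minute gap → minute 155); drying (finishes minute 117). The latest of these is minute 155, so the bindery step runs minute 155 to 155 + 41 = minute 196.
After the bindery step (finishes minute 196, plus 15-minute gap → minute 211), boxing can start at minute 211 and finishes at minute 226.
All tasks are finished once the last one completes. Finish times: File preflight at 70, Ink mixing at 62, The print run at 105, Drying at 117, Trimming at 150, Folding at 149, The bindery step at 196, Boxing at 226. The latest is minute 226.

226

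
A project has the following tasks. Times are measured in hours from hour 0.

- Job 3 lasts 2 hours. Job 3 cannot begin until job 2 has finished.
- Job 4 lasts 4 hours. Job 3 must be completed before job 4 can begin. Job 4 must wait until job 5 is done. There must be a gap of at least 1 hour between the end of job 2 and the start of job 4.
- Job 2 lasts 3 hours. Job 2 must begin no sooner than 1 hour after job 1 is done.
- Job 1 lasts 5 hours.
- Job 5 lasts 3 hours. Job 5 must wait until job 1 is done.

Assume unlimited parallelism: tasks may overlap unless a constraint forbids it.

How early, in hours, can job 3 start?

Job 1 has no prerequisites, so it starts at hour 0 and finishes at hour 5.
Job 2 cannot begin until job 1 (finishes hour 5, plus 1-hour gap → hour 6). It runs from hour 6 to 6 + 3 = hour 9.
Job 3 waits on job 2 (finishes hour 9), so the earliest it can start is hour 9.

9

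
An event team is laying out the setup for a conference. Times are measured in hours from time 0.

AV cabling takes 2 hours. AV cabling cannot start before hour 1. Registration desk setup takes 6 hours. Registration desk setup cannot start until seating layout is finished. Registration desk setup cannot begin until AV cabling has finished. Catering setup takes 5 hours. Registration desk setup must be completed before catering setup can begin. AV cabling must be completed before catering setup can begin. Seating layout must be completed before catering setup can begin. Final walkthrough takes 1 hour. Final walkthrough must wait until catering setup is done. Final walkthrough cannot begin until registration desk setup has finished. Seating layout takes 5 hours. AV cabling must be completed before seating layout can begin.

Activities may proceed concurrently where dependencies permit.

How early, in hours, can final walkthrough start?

AV cabling cannot begin until its own release at hour 1. It runs from hour 1 to 1 + 2 = hour 3.
Seating layout waits on AV cabling (finishes hour 3), so it starts at hour 3 and finishes at 3 + 5 = hour 8.
Registration desk setup cannot start until seating layout (finishes hour 8); AV cabling (finishes hour 3). The controlling bound is hour 8, so registration desk setup finishes at 8 + 6 = hour 14.
Catering setup needs all of registration desk setup (finishes hour 14); AV cabling (finishes hour 3); seating layout (finishes hour 8). That puts its earliest start at hour 14; it finishes at 14 + 5 = hour 19.
Final walkthrough waits on catering setup (finishes hour 19); registration desk setup (finishes hour 14). The latest of these is hour 19, which is the earliest final walkthrough can start.

19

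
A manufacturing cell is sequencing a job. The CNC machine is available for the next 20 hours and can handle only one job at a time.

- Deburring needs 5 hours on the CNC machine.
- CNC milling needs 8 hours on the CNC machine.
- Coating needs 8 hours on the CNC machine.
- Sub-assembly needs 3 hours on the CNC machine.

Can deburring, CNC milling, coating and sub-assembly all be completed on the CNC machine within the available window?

No

Running back to back, the jobs need 5 + 8 + 8 + 3 = 24 hours on the CNC machine.
Since 24 > 20, they cannot all fit.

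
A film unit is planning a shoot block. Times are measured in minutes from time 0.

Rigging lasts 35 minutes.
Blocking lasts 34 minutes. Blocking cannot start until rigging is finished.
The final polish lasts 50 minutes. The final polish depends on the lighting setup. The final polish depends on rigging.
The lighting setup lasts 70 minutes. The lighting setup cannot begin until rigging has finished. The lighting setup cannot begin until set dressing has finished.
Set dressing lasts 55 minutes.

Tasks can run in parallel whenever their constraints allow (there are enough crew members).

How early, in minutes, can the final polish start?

125

Set dressing can start immediately at minute 0; it finishes at minute 55.
Nothing blocks rigging, so it runs from minute 0 to minute 35.
The lighting setup cannot start until rigging (finishes minute 35); set dressing (finishes minute 55). The controlling bound is minute 55, so the lighting setup finishes at 55 + 70 = minute 125.
The final polish waits on the lighting setup (finishes minute 125); rigging (finishes minute 35). The latest of these is minute 125, which is the earliest the final polish can start.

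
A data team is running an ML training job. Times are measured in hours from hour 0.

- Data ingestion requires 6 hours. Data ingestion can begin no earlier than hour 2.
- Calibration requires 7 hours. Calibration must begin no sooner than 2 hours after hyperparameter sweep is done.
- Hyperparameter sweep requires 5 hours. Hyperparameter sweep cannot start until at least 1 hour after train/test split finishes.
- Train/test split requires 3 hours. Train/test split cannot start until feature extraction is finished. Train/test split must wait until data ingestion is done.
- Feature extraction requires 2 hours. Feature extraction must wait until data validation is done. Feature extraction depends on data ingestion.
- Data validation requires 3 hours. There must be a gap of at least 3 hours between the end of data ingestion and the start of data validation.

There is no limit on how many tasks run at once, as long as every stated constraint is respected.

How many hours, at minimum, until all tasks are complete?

34

Data ingestion cannot begin until its own release at hour 2. It runs from hour 2 to 2 + 6 = hour 8.
Data validation waits on data ingestion (finishes hour 8, plus 3-hour gap → hour 11), so it starts at hour 11 and finishes at 11 + 3 = hour 14.
For feature extraction: data validation (finishes hour 14); data ingestion (finishes hour 8). Taking the maximum gives a start of hour 14, and it finishes at 14 + 2 = hour 16.
For train/test split: feature extraction (finishes hour 16); data ingestion (finishes hour 8). Taking the maximum gives a start of hour 16, and it finishes at 16 + 3 = hour 19.
After train/test split (finishes hour 19, plus 1-hour gap → hour 20), hyperparameter sweep can start at hour 20 and finishes at hour 25.
After hyperparameter sweep (finishes hour 25, plus 2-hour gap → hour 27), calibration can start at hour 27 and finishes at hour 34.
All tasks are finished once the last one completes. Finish times: Data ingestion at 8, Data validation at 14, Feature extraction at 16, Train/test split at 19, Hyperparameter sweep at 25, Calibration at 34. The latest is hour 34.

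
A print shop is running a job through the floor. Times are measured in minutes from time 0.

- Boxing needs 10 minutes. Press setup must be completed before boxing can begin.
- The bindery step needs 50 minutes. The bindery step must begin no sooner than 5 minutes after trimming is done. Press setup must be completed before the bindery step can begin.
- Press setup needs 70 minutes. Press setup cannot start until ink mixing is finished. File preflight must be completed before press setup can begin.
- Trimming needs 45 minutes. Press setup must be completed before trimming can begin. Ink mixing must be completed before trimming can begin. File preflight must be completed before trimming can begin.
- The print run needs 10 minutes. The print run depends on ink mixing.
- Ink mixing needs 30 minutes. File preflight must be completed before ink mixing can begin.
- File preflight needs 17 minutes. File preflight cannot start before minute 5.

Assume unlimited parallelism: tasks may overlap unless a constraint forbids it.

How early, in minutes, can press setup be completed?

File preflight cannot begin until its own release at minute 5. It runs from minute 5 to 5 + 17 = minute 22.
Ink mixing waits on file preflight (finishes minute 22), so it starts at minute 22 and finishes at 22 + 30 = minute 52.
Press setup has to wait for ink mixing (finishes minute 52); file preflight (finishes minute 22). The latest of these is minute 52, so press setup runs minute 52 to 52 + 70 = minute 122.

122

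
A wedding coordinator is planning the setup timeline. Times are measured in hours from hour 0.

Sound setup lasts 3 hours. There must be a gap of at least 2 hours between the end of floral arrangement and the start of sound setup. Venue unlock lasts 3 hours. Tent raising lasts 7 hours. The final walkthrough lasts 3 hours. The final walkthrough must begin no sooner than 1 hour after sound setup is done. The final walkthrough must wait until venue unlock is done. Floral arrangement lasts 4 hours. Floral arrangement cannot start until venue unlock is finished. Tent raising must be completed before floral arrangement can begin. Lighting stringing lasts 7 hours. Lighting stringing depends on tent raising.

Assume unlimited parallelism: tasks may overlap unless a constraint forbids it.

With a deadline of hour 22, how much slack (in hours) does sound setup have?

Nothing blocks tent raising, so it runs from hour 0 to hour 7.
Nothing blocks venue unlock, so it runs from hour 0 to hour 3.
Floral arrangement needs all of venue unlock (finishes hour 3); tent raising (finishes hour 7). That puts its earliest start at hour 7; it finishes at 7 + 4 = hour 11.
Sound setup waits on floral arrangement (finishes hour 11, plus 2-hour gap → hour 13), so it starts at hour 13 and finishes at 13 + 3 = hour 16.

Working backward from the deadline:
The final walkthrough must finish by hour 22; it takes 3 hours, so it must start by 22 − 3 = hour 19.
Sound setup feeds into the final walkthrough (must start by hour 19, minus 1-hour gap → hour 18); so sound setup must finish by hour 18 and therefore start by hour 15.
So sound setup can start as early as hour 13 and as late as hour 15, giving 15 − 13 = 2 hours of slack.

2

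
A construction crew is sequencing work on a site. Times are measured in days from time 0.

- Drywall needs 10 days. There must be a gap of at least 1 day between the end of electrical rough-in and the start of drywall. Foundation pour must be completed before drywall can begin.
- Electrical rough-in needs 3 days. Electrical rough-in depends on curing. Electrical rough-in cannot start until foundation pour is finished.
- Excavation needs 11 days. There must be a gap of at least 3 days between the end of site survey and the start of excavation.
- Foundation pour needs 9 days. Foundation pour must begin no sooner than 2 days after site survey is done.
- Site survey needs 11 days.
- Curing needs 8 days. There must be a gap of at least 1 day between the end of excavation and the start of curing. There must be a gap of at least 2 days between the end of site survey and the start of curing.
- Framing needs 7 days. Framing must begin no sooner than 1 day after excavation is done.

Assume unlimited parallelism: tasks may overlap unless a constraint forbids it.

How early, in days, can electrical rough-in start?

Site survey can start immediately at day 0; it finishes at day 11.
Foundation pour waits on site survey (finishes day 11, plus 2-day gap → day 13), so it starts at day 13 and finishes at 13 + 9 = day 22.
After site survey (finishes day 11, plus 3-day gap → day 14), excavation can start at day 14 and finishes at day 25.
Curing has to wait for excavation (finishes day 25, plus 1-day gap → day 26); site survey (finishes day 11, plus 2-day gap → day 13). The latest of these is day 26, so curing runs day 26 to 26 + 8 = day 34.
Electrical rough-in waits on curing (finishes day 34); foundation pour (finishes day 22). The latest of these is day 34, which is the earliest electrical rough-in can start.

34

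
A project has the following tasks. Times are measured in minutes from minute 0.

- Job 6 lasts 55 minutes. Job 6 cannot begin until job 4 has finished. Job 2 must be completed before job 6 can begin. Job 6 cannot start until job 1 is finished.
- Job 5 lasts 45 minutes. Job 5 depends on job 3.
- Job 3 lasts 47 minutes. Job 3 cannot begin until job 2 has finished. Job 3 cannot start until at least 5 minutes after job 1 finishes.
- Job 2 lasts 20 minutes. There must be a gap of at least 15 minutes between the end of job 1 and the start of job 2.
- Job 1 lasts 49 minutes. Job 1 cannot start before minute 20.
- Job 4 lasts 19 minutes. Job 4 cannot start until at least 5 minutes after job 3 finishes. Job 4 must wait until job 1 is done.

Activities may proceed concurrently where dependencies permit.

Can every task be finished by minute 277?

Job 1 waits on its own release at minute 20, so it starts at minute 20 and finishes at 20 + 49 = minute 69.
Job 2 cannot begin until job 1 (finishes minute 69, plus 15-minute gap → minute 84). It runs from minute 84 to 84 + 20 = minute 104.
For job 3: job 2 (finishes minute 104); job 1 (finishes minute 69, plus 5-minute gap → minute 74). Taking the maximum gives a start of minute 104, and it finishes at 104 + 47 = minute 151.
Job 5 cannot begin until job 3 (finishes minute 151). It runs from minute 151 to 151 + 45 = minute 196.
For job 4: job 3 (finishes minute 151, plus 5-minute gap → minute 156); job 1 (finishes minute 69). Taking the maximum gives a start of minute 156, and it finishes at 156 + 19 = minute 175.
Job 6 cannot start until job 4 (finishes minute 175); job 2 (finishes minute 104); job 1 (finishes minute 69). The controlling bound is minute 175, so job 6 finishes at 175 + 55 = minute 230.
Every task is finished by minute 230, which is no later than the deadline of 277, so the schedule is feasible.

Yes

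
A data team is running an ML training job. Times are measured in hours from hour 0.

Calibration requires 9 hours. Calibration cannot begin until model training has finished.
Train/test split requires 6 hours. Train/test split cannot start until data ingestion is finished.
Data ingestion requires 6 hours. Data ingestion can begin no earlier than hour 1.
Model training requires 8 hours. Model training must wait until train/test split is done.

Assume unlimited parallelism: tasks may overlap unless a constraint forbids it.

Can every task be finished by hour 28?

After its own release at hour 1, data ingestion can start at hour 1 and finishes at hour 7.
Train/test split cannot begin until data ingestion (finishes hour 7). It runs from hour 7 to 7 + 6 = hour 13.
After train/test split (finishes hour 13), model training can start at hour 13 and finishes at hour 21.
Calibration waits on model training (finishes hour 21), so it starts at hour 21 and finishes at 21 + 9 = hour 30.
The earliest everything can be done is hour 30, which is after the deadline of 28, so it is not possible.

No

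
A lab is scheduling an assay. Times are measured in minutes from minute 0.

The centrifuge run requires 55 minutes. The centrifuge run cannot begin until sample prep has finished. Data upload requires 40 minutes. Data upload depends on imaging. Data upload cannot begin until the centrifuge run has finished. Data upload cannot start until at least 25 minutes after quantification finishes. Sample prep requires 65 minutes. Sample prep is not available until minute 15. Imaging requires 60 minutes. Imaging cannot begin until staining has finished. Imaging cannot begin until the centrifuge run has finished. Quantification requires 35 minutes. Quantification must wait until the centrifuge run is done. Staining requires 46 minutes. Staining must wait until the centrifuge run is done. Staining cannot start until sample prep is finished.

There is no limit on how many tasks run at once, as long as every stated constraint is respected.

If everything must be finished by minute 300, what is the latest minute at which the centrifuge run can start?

Nothing follows data upload; the deadline of minute 300 is its only limit. It must start by 300 − 40 = minute 260.
Imaging must finish before data upload (must start by minute 260). With a 60-minute duration, imaging must start by 260 − 60 = minute 200.
Since imaging (must start by minute 200) depends on it, staining must finish by minute 200. Backing off its 46-minute duration gives a latest start of minute 154.
Quantification feeds into data upload (must start by minute 260, minus 25-minute gap → minute 235); so quantification must finish by minute 235 and therefore start by minute 200.
The centrifuge run feeds staining (must start by minute 154); imaging (must start by minute 200); quantification (must start by minute 200); data upload (must start by minute 260). Taking the minimum, the centrifuge run must finish by minute 154 and start by 154 − 55 = minute 99.

99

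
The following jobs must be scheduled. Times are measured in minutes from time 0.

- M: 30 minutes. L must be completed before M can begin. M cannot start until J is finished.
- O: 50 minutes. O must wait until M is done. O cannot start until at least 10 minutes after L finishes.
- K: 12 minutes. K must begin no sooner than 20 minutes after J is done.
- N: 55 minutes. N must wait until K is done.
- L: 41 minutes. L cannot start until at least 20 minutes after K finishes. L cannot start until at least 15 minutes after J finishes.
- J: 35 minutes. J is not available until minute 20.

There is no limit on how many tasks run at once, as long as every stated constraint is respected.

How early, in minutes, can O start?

J waits on its own release at minute 20, so it starts at minute 20 and finishes at 20 + 35 = minute 55.
K waits on J (finishes minute 55, plus 20-minute gap → minute 75), so it starts at minute 75 and finishes at 75 + 12 = minute 87.
For L: K (finishes minute 87, plus 20-minute gap → minute 107); J (finishes minute 55, plus 15-minute gap → minute 70). Taking the maximum gives a start of minute 107, and it finishes at 107 + 41 = minute 148.
For M: L (finishes minute 148); J (finishes minute 55). Taking the maximum gives a start of minute 148, and it finishes at 148 + 30 = minute 178.
O waits on M (finishes minute 178); L (finishes minute 148, plus 10-minute gap → minute 158). The latest of these is minute 178, which is the earliest O can start.

178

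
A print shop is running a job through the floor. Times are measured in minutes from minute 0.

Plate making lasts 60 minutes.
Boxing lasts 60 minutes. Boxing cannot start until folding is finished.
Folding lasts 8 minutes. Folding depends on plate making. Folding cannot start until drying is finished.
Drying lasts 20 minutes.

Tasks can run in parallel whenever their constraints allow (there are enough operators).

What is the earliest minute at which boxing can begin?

Drying has no prerequisites, so it starts at minute 0 and finishes at minute 20.
Plate making can start immediately at minute 0; it finishes at minute 60.
Folding has to wait for plate making (finishes minute 60); drying (finishes minute 20). The latest of these is minute 60, so folding runs minute 60 to 60 + 8 = minute 68.
Boxing waits on folding (finishes minute 68), so the earliest it can start is minute 68.

68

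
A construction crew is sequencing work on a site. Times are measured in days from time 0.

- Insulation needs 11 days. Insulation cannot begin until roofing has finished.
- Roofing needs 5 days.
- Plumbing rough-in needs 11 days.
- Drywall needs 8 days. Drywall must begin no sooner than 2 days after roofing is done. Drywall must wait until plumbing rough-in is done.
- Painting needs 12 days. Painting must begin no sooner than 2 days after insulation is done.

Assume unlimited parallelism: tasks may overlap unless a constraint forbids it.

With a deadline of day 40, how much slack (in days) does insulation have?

Roofing has no prerequisites, so it starts at day 0 and finishes at day 5.
After roofing (finishes day 5), insulation can start at day 5 and finishes at day 16.

Working backward from the deadline:
To finish by day 40, painting (duration 12) must start no later than day 28.
Since painting (must start by day 28, minus 2-day gap → day 26) depends on it, insulation must finish by day 26. Backing off its 11-day duration gives a latest start of day 15.
So insulation can start as early as day 5 and as late as day 15, giving 15 − 5 = 10 days of slack.

10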